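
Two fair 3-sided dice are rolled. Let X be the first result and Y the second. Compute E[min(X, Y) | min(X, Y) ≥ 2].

9/4

Outcomes with min(X, Y) ≥ 2: (2,2), (2,3), (3,2), (3,3), each with probability 1/9.
E[min(X, Y) | min(X, Y) ≥ 2] = (2 + 2 + 2 + 3) / 4 = 9/4.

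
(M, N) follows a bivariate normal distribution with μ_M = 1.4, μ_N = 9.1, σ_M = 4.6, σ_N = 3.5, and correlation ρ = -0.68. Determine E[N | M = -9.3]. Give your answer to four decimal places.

14.6361

E[N | M=x] = μ_N + ρ(σ_N/σ_M)(x − μ_M) for jointly normal variables.
E[N | M=-9.3] = 9.1 + (-0.68)·(3.5/4.6)·(-9.3 − (1.4)) = 9.1 + (-0.51739)·(-10.7) = 14.6361.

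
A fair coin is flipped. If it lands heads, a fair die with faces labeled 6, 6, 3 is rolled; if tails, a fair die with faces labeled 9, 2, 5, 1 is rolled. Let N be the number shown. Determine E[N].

E[N | heads] = (6+6+3)/3 = 5.
E[N | tails] = (9+2+5+1)/4 = 17/4.
By the law of total expectation,
E[N] = (1/2)·(5) + (1/2)·(17/4) = 37/8.

37/8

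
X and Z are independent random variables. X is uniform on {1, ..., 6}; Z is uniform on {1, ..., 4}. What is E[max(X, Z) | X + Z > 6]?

51/10

Outcomes with X + Z > 6: (3,4), (4,3), (4,4), (5,2), (5,3), (5,4), (6,1), (6,2), (6,3), (6,4), each with probability 1/24.
E[max(X, Z) | X + Z > 6] = (4 + 4 + 4 + 5 + 5 + 5 + 6 + 6 + 6 + 6) / 10 = 51/10.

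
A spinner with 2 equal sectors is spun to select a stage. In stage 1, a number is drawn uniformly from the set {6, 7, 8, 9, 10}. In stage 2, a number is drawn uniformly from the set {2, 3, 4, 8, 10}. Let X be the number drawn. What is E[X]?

E[X | stage 1] = (6+7+8+9+10)/5 = 8.
E[X | stage 2] = (2+3+4+8+10)/5 = 27/5.
By the law of total expectation,
E[X] = (1/2)·(8) + (1/2)·(27/5) = 67/10.

67/10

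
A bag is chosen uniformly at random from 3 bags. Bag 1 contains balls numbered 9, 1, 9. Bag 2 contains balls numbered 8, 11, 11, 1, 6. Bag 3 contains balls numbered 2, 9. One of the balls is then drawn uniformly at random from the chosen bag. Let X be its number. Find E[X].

577/90

E[X | bag 1] = (9+1+9)/3 = 19/3.
E[X | bag 2] = (8+11+11+1+6)/5 = 37/5.
E[X | bag 3] = (2+9)/2 = 11/2.
By the law of total expectation,
E[X] = (1/3)·(19/3) + (1/3)·(37/5) + (1/3)·(11/2) = 577/90.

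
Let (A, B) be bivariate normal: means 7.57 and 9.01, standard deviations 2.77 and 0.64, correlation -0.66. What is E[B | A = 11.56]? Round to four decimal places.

8.4016

The regression of B on A has slope ρ·σ_B/σ_A and passes through (μ_A, μ_B).
E[B | A=11.56] = 9.01 + (-0.66)·(0.64/2.77)·(11.56 − (7.57)) = 9.01 + (-0.15249)·(3.99) = 8.4016.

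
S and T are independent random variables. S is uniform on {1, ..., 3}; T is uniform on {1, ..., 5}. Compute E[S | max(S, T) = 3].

Outcomes with max(S, T) = 3: (1,3), (2,3), (3,1), (3,2), (3,3), each with probability 1/15.
E[S | max(S, T) = 3] = (1 + 2 + 3 + 3 + 3) / 5 = 12/5.

12/5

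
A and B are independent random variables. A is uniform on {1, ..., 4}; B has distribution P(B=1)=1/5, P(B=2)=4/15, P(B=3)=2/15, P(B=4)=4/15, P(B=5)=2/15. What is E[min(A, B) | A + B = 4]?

13/9

P(A + B = 4) = 3/20.
Summing min(A,B)·P(x,y) over outcomes with A + B = 4 gives 13/60.
E[min(A, B) | A + B = 4] = (13/60) / (3/20) = 13/9.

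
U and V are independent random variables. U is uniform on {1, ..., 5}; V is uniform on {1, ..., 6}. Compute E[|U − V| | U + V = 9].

5/3

Outcomes with U + V = 9: (3,6), (4,5), (5,4), each with probability 1/30.
E[|U − V| | U + V = 9] = (3 + 1 + 1) / 3 = 5/3.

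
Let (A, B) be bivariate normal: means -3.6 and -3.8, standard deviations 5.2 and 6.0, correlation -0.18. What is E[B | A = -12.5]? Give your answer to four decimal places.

-1.9515

E[B | A=x] = μ_B + ρ(σ_B/σ_A)(x − μ_A) for jointly normal variables.
E[B | A=-12.5] = -3.8 + (-0.18)·(6.0/5.2)·(-12.5 − (-3.6)) = -3.8 + (-0.207692)·(-8.9) = -1.9515.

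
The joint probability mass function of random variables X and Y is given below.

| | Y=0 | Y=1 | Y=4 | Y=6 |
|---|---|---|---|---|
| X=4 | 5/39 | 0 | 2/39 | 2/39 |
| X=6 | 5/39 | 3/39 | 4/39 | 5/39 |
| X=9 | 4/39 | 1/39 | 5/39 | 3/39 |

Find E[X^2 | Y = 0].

292/7

P(Y = 0) = 14/39.
Σ X^2·P over the event = 16·(5/39) + 36·(5/39) + 81·(4/39) = 584/39.
E[X^2 | Y = 0] = (584/39) / (14/39) = 292/7.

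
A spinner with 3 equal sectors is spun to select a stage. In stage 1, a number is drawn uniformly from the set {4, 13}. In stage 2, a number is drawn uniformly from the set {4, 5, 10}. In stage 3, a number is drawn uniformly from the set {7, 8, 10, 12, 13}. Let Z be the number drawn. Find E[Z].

E[Z | stage 1] = (4+13)/2 = 17/2.
E[Z | stage 2] = (4+5+10)/3 = 19/3.
E[Z | stage 3] = (7+8+10+12+13)/5 = 10.
By the law of total expectation,
E[Z] = (1/3)·(17/2) + (1/3)·(19/3) + (1/3)·(10) = 149/18.

149/18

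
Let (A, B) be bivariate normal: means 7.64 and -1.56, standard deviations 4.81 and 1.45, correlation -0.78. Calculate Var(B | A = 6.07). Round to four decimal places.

The conditional variance in a bivariate normal is σ_B²(1 − ρ²), independent of x.
Var(B | A=6.07) = (1.45)²·(1 − (-0.78)²) = 2.1025·0.3916 = 0.8233.

0.8233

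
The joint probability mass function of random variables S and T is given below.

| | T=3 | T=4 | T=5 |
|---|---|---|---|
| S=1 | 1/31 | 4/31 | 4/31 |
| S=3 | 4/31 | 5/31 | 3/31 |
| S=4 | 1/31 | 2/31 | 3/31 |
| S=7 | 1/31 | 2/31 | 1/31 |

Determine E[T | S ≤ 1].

P(S ≤ 1) = 9/31.
Σ T·P over the event = 3·(1/31) + 4·(4/31) + 5·(4/31) = 39/31.
E[T | S ≤ 1] = (39/31) / (9/31) = 13/3.

13/3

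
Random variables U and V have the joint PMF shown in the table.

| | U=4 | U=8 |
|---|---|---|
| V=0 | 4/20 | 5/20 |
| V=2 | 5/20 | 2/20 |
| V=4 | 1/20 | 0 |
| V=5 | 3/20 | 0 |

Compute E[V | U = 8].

P(U = 8) = 7/20.
Σ V·P over the event = 0·(5/20) + 2·(2/20) = 1/5.
E[V | U = 8] = (1/5) / (7/20) = 4/7.

4/7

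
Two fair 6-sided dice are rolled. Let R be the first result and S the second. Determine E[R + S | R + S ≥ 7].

P(R + S ≥ 7) = 7/12.
Summing (R+S)·P(x,y) over outcomes with R + S ≥ 7 gives 91/18.
E[R + S | R + S ≥ 7] = (91/18) / (7/12) = 26/3.

26/3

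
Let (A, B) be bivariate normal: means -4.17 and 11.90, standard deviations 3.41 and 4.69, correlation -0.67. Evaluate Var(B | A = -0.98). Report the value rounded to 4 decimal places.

12.1221

For a bivariate normal, Var(B | A=x) = σ_B²(1 − ρ²).
Var(B | A=-0.98) = (4.69)²·(1 − (-0.67)²) = 21.9961·0.5511 = 12.1221.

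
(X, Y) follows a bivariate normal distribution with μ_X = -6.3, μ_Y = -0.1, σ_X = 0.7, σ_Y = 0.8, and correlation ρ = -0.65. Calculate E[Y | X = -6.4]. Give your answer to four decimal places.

-0.0257

E[Y | X=x] = μ_Y + ρ(σ_Y/σ_X)(x − μ_X) for jointly normal variables.
E[Y | X=-6.4] = -0.1 + (-0.65)·(0.8/0.7)·(-6.4 − (-6.3)) = -0.1 + (-0.74286)·(-0.1) = -0.0257.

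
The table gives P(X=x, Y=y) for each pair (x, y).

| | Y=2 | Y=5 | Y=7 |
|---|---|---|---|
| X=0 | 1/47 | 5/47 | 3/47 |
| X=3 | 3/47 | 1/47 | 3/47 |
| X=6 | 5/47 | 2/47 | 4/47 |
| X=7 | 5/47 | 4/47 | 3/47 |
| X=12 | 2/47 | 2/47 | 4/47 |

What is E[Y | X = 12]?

21/4

P(X = 12) = 8/47.
Σ Y·P over the event = 2·(2/47) + 5·(2/47) + 7·(4/47) = 42/47.
E[Y | X = 12] = (42/47) / (8/47) = 21/4.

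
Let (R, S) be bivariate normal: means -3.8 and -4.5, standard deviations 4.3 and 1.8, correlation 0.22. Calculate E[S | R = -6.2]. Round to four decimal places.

-4.7210

The regression of S on R has slope ρ·σ_S/σ_R and passes through (μ_R, μ_S).
E[S | R=-6.2] = -4.5 + (0.22)·(1.8/4.3)·(-6.2 − (-3.8)) = -4.5 + (0.092093)·(-2.4) = -4.7210.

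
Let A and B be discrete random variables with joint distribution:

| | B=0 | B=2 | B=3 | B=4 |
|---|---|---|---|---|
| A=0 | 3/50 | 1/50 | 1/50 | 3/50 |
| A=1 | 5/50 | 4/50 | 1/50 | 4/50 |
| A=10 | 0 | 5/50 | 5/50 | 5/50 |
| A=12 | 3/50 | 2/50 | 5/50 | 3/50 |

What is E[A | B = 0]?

41/11

P(B = 0) = 11/50.
Σ A·P over the event = 0·(3/50) + 1·(5/50) + 12·(3/50) = 41/50.
E[A | B = 0] = (41/50) / (11/50) = 41/11.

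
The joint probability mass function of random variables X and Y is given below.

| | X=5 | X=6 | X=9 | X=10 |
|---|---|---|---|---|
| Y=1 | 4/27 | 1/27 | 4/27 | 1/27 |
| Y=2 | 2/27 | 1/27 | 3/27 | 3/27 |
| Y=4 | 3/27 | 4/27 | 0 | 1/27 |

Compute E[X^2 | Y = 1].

56

P(Y = 1) = 10/27.
Σ X^2·P over the event = 25·(4/27) + 36·(1/27) + 81·(4/27) + 100·(1/27) = 560/27.
E[X^2 | Y = 1] = (560/27) / (10/27) = 56.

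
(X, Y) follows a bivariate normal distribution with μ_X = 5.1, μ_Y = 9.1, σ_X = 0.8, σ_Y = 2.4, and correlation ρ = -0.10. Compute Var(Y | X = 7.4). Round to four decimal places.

5.7024

Var(Y | X=x) = (1 − ρ²)·σ_Y².
Var(Y | X=7.4) = (2.4)²·(1 − (-0.10)²) = 5.76·0.99 = 5.7024.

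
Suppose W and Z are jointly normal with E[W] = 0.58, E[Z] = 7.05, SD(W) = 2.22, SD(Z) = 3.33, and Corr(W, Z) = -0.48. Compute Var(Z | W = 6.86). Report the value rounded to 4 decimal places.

The conditional variance in a bivariate normal is σ_Z²(1 − ρ²), independent of x.
Var(Z | W=6.86) = (3.33)²·(1 − (-0.48)²) = 11.0889·0.7696 = 8.5340.

8.5340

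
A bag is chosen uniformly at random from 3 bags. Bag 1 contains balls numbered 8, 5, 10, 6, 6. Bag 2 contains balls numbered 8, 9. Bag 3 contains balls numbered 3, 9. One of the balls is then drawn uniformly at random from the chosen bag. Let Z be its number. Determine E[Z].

E[Z | bag 1] = (8+5+10+6+6)/5 = 7.
E[Z | bag 2] = (8+9)/2 = 17/2.
E[Z | bag 3] = (3+9)/2 = 6.
E[Z] = (1/3)·(7) + (1/3)·(17/2) + (1/3)·(6) = 43/6.

43/6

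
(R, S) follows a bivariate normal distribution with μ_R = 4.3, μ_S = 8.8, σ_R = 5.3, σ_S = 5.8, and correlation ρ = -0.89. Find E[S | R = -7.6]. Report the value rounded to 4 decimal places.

The regression of S on R has slope ρ·σ_S/σ_R and passes through (μ_R, μ_S).
E[S | R=-7.6] = 8.8 + (-0.89)·(5.8/5.3)·(-7.6 − (4.3)) = 8.8 + (-0.9739623)·(-11.9) = 20.3902.

20.3902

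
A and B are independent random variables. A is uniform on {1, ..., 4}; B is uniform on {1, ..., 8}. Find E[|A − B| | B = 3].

1

Outcomes with B = 3: (1,3), (2,3), (3,3), (4,3), each with probability 1/32.
E[|A − B| | B = 3] = (2 + 1 + 0 + 1) / 4 = 1.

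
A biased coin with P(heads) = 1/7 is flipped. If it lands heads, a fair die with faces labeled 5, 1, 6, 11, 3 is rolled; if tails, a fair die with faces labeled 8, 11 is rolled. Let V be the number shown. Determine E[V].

E[V | heads] = (5+1+6+11+3)/5 = 26/5.
E[V | tails] = (8+11)/2 = 19/2.
By the law of total expectation,
E[V] = (1/7)·(26/5) + (6/7)·(19/2) = 311/35.

311/35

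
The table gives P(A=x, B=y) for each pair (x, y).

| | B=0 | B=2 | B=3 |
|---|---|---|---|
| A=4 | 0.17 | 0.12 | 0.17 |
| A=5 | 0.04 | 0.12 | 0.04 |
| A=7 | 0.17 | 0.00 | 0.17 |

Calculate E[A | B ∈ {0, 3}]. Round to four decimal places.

P(B ∈ {0, 3}) = 0.76.
Σ A·P over the event = 4·(0.17) + 4·(0.17) + 5·(0.04) + 5·(0.04) + 7·(0.17) + 7·(0.17) = 4.14.
E[A | B ∈ {0, 3}] = (4.14) / (0.76) = 5.4474.

5.4474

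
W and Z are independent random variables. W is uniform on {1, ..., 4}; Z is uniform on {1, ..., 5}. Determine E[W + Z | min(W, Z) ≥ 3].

15/2

Outcomes with min(W, Z) ≥ 3: (3,3), (3,4), (3,5), (4,3), (4,4), (4,5), each with probability 1/20.
E[W + Z | min(W, Z) ≥ 3] = (6 + 7 + 8 + 7 + 8 + 9) / 6 = 15/2.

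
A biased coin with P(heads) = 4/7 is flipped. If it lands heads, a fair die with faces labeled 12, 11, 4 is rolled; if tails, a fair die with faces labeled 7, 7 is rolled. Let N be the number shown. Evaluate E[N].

57/7

E[N | heads] = (12+11+4)/3 = 9.
E[N | tails] = (7+7)/2 = 7.
E[N] = (4/7)·(9) + (3/7)·(7) = 57/7.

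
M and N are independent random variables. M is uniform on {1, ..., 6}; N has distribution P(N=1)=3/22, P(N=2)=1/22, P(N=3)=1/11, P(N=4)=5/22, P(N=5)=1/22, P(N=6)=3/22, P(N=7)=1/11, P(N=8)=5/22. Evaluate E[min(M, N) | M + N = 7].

P(M + N = 7) = 5/44.
Summing min(M,N)·P(x,y) over outcomes with M + N = 7 gives 31/132.
E[min(M, N) | M + N = 7] = (31/132) / (5/44) = 31/15.

31/15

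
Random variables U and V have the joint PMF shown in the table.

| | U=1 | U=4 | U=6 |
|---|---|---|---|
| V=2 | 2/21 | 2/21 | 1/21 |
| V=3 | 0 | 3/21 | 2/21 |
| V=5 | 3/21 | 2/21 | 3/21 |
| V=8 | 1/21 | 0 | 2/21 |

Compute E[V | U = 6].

P(U = 6) = 8/21.
Σ V·P over the event = 2·(1/21) + 3·(2/21) + 5·(3/21) + 8·(2/21) = 13/7.
E[V | U = 6] = (13/7) / (8/21) = 39/8.

39/8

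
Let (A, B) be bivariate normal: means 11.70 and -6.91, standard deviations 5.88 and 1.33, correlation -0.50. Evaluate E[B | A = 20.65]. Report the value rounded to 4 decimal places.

-7.9222

For a bivariate normal, E[B | A=x] = μ_B + ρ·(σ_B/σ_A)·(x − μ_A).
E[B | A=20.65] = -6.91 + (-0.50)·(1.33/5.88)·(20.65 − (11.70)) = -6.91 + (-0.1131)·(8.95) = -7.9222.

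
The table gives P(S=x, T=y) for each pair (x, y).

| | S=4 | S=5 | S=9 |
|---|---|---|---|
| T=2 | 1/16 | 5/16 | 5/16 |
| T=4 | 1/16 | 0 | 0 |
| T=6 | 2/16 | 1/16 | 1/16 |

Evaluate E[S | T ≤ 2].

P(T ≤ 2) = 11/16.
Σ S·P over the event = 4·(1/16) + 5·(5/16) + 9·(5/16) = 37/8.
E[S | T ≤ 2] = (37/8) / (11/16) = 74/11.

74/11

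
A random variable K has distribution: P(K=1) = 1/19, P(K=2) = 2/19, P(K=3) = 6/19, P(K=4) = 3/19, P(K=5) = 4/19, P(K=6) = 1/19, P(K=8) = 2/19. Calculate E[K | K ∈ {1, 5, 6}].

P(K ∈ {1, 5, 6}) = 6/19.
Σ over the event: 1·1/19 + 5·4/19 + 6·1/19 = 27/19.
E[K | K ∈ {1, 5, 6}] = (27/19) / (6/19) = 9/2.

9/2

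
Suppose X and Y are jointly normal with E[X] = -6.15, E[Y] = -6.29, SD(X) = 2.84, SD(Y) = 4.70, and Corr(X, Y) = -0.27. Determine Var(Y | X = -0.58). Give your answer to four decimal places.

20.4796

The conditional variance in a bivariate normal is σ_Y²(1 − ρ²), independent of x.
Var(Y | X=-0.58) = (4.70)²·(1 − (-0.27)²) = 22.09·0.9271 = 20.4796.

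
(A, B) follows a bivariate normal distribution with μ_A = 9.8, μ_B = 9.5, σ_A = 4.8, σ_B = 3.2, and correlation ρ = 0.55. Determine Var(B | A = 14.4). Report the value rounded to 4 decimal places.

7.1424

The conditional variance in a bivariate normal is σ_B²(1 − ρ²), independent of x.
Var(B | A=14.4) = (3.2)²·(1 − (0.55)²) = 10.24·0.6975 = 7.1424.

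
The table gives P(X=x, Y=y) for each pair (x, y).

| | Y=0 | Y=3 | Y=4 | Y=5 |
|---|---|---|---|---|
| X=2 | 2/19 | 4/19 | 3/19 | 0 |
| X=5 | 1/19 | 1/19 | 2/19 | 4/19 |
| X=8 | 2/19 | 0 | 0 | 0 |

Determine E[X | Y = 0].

P(Y = 0) = 5/19.
Σ X·P over the event = 2·(2/19) + 5·(1/19) + 8·(2/19) = 25/19.
E[X | Y = 0] = (25/19) / (5/19) = 5.

5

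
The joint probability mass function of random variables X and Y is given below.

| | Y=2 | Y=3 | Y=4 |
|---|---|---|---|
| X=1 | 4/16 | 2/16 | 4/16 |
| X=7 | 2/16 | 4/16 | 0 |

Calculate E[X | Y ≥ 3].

17/5

P(Y ≥ 3) = 5/8.
Σ X·P over the event = 1·(2/16) + 1·(4/16) + 7·(4/16) = 17/8.
E[X | Y ≥ 3] = (17/8) / (5/8) = 17/5.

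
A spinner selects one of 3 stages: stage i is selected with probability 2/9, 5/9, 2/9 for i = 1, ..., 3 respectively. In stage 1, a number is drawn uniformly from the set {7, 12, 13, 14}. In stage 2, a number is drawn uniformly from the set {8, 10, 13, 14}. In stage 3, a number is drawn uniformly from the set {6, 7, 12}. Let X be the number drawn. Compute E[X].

E[X | stage 1] = (7+12+13+14)/4 = 23/2.
E[X | stage 2] = (8+10+13+14)/4 = 45/4.
E[X | stage 3] = (6+7+12)/3 = 25/3.
By the law of total expectation,
E[X] = (2/9)·(23/2) + (5/9)·(45/4) + (2/9)·(25/3) = 1151/108.

1151/108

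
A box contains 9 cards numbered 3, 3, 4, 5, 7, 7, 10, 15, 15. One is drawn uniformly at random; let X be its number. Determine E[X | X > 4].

P(X > 4) = 2/3.
Σ over the event: 5·1/9 + 7·2/9 + 10·1/9 + 15·2/9 = 59/9.
E[X | X > 4] = (59/9) / (2/3) = 59/6.

59/6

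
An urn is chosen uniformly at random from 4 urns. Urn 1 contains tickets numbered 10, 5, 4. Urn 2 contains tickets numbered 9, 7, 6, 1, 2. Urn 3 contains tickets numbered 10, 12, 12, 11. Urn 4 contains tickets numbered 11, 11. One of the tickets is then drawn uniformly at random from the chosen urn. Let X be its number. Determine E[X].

E[X | urn 1] = (10+5+4)/3 = 19/3.
E[X | urn 2] = (9+7+6+1+2)/5 = 5.
E[X | urn 3] = (10+12+12+11)/4 = 45/4.
E[X | urn 4] = (11+11)/2 = 11.
By the law of total expectation,
E[X] = (1/4)·(19/3) + (1/4)·(5) + (1/4)·(45/4) + (1/4)·(11) = 403/48.

403/48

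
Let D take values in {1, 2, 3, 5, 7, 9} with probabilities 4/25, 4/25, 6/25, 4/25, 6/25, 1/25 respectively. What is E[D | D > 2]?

89/17

P(D > 2) = 17/25.
Σ over the event: 3·6/25 + 5·4/25 + 7·6/25 + 9·1/25 = 89/25.
E[D | D > 2] = (89/25) / (17/25) = 89/17.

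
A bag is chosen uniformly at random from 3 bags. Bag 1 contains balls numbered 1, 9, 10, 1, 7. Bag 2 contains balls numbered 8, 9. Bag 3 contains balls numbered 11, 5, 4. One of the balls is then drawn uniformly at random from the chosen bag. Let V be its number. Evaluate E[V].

623/90

E[V | bag 1] = (1+9+10+1+7)/5 = 28/5.
E[V | bag 2] = (8+9)/2 = 17/2.
E[V | bag 3] = (11+5+4)/3 = 20/3.
By the law of total expectation,
E[V] = (1/3)·(28/5) + (1/3)·(17/2) + (1/3)·(20/3) = 623/90.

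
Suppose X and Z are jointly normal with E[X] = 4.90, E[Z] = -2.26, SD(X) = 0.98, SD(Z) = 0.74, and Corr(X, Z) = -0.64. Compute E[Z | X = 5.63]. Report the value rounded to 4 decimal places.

-2.6128

For a bivariate normal, E[Z | X=x] = μ_Z + ρ·(σ_Z/σ_X)·(x − μ_X).
E[Z | X=5.63] = -2.26 + (-0.64)·(0.74/0.98)·(5.63 − (4.90)) = -2.26 + (-0.48327)·(0.73) = -2.6128.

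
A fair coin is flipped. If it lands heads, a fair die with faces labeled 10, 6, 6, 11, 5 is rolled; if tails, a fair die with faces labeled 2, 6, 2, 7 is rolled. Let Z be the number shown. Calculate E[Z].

E[Z | heads] = (10+6+6+11+5)/5 = 38/5.
E[Z | tails] = (2+6+2+7)/4 = 17/4.
By the law of total expectation,
E[Z] = (1/2)·(38/5) + (1/2)·(17/4) = 237/40.

237/40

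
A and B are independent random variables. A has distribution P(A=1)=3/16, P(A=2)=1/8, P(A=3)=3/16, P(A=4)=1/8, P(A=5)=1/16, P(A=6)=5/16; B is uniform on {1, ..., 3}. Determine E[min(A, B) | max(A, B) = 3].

25/14

P(max(A, B) = 3) = 7/24.
Summing min(A,B)·P(x,y) over outcomes with max(A, B) = 3 gives 25/48.
E[min(A, B) | max(A, B) = 3] = (25/48) / (7/24) = 25/14.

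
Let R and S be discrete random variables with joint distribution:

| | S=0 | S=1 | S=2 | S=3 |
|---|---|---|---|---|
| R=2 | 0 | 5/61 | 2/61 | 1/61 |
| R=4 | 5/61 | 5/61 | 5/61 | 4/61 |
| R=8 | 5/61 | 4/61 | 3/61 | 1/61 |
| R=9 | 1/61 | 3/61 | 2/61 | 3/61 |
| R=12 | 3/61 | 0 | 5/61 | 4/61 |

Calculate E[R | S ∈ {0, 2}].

P(S ∈ {0, 2}) = 31/61.
Summing R·P(R=x,S=y) over the conditioning event gives 231/61.
E[R | S ∈ {0, 2}] = (231/61) / (31/61) = 231/31.

231/31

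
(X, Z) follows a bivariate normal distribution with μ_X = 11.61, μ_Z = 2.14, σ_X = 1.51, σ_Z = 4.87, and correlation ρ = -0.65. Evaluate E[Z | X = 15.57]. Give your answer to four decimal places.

For a bivariate normal, E[Z | X=x] = μ_Z + ρ·(σ_Z/σ_X)·(x − μ_X).
E[Z | X=15.57] = 2.14 + (-0.65)·(4.87/1.51)·(15.57 − (11.61)) = 2.14 + (-2.09636)·(3.96) = -6.1616.

-6.1616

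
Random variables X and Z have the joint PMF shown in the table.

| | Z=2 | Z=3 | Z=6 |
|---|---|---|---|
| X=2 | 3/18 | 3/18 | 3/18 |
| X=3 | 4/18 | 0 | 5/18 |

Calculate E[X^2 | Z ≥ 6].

57/8

P(Z ≥ 6) = 4/9.
Σ X^2·P over the event = 4·(3/18) + 9·(5/18) = 19/6.
E[X^2 | Z ≥ 6] = (19/6) / (4/9) = 57/8.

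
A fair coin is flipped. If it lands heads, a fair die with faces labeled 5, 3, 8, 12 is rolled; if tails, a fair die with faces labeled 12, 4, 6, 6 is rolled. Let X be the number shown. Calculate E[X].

7

E[X | heads] = (5+3+8+12)/4 = 7.
E[X | tails] = (12+4+6+6)/4 = 7.
E[X] = (1/2)·(7) + (1/2)·(7) = 7.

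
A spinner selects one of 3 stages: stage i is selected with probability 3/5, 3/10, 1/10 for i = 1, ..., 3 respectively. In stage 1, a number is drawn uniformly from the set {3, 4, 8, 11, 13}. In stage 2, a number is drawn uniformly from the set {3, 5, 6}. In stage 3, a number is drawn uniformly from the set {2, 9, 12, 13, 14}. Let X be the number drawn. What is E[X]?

177/25

E[X | stage 1] = (3+4+8+11+13)/5 = 39/5.
E[X | stage 2] = (3+5+6)/3 = 14/3.
E[X | stage 3] = (2+9+12+13+14)/5 = 10.
By the law of total expectation,
E[X] = (3/5)·(39/5) + (3/10)·(14/3) + (1/10)·(10) = 177/25.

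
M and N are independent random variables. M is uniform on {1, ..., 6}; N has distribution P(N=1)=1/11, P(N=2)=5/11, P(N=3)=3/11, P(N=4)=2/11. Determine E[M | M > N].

P(M > N) = 19/33.
Summing M·P(x,y) over outcomes with M > N gives 59/22.
E[M | M > N] = (59/22) / (19/33) = 177/38.

177/38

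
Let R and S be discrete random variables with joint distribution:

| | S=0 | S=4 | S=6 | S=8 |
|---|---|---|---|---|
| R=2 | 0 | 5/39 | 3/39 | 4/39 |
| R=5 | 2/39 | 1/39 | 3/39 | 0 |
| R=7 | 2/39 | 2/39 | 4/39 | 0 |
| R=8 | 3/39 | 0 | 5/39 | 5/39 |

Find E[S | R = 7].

P(R = 7) = 8/39.
Σ S·P over the event = 0·(2/39) + 4·(2/39) + 6·(4/39) = 32/39.
E[S | R = 7] = (32/39) / (8/39) = 4.

4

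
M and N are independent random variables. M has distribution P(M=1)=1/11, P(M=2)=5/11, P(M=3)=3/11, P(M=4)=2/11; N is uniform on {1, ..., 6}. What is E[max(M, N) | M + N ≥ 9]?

P(M + N ≥ 9) = 7/66.
Summing max(M,N)·P(x,y) over outcomes with M + N ≥ 9 gives 20/33.
E[max(M, N) | M + N ≥ 9] = (20/33) / (7/66) = 40/7.

40/7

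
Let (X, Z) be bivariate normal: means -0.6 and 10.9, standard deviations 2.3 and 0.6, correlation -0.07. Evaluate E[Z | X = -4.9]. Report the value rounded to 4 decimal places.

10.9785

E[Z | X=x] = μ_Z + ρ(σ_Z/σ_X)(x − μ_X) for jointly normal variables.
E[Z | X=-4.9] = 10.9 + (-0.07)·(0.6/2.3)·(-4.9 − (-0.6)) = 10.9 + (-0.018261)·(-4.3) = 10.9785.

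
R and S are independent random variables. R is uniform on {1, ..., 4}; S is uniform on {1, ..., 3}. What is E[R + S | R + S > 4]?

Outcomes with R + S > 4: (2,3), (3,2), (3,3), (4,1), (4,2), (4,3), each with probability 1/12.
E[R + S | R + S > 4] = (5 + 5 + 6 + 5 + 6 + 7) / 6 = 17/3.

17/3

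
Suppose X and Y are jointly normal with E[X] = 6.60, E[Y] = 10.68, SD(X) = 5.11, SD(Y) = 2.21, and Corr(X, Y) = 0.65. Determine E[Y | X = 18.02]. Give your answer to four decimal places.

For a bivariate normal, E[Y | X=x] = μ_Y + ρ·(σ_Y/σ_X)·(x − μ_X).
E[Y | X=18.02] = 10.68 + (0.65)·(2.21/5.11)·(18.02 − (6.60)) = 10.68 + (0.281115)·(11.42) = 13.8903.

13.8903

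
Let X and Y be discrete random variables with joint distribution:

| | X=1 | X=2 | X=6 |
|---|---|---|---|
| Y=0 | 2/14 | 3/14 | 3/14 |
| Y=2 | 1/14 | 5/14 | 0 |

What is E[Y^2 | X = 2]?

5/2

P(X = 2) = 4/7.
Σ Y^2·P over the event = 0·(3/14) + 4·(5/14) = 10/7.
E[Y^2 | X = 2] = (10/7) / (4/7) = 5/2.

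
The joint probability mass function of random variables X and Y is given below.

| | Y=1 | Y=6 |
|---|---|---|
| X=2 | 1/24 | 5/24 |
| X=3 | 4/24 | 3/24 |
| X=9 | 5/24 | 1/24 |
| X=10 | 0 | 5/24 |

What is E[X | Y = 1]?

P(Y = 1) = 5/12.
Σ X·P over the event = 2·(1/24) + 3·(4/24) + 9·(5/24) = 59/24.
E[X | Y = 1] = (59/24) / (5/12) = 59/10.

59/10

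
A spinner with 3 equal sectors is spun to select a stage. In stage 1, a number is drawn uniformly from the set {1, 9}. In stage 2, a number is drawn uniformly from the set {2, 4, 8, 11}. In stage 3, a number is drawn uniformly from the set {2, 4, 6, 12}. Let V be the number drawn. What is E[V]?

E[V | stage 1] = (1+9)/2 = 5.
E[V | stage 2] = (2+4+8+11)/4 = 25/4.
E[V | stage 3] = (2+4+6+12)/4 = 6.
By the law of total expectation,
E[V] = (1/3)·(5) + (1/3)·(25/4) + (1/3)·(6) = 23/4.

23/4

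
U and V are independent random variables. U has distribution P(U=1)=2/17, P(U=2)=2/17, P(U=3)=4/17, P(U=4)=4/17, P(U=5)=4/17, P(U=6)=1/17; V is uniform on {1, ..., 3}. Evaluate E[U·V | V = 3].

180/17

P(V = 3) = 1/3.
Summing UV·P(x,y) over outcomes with V = 3 gives 60/17.
E[U·V | V = 3] = (60/17) / (1/3) = 180/17.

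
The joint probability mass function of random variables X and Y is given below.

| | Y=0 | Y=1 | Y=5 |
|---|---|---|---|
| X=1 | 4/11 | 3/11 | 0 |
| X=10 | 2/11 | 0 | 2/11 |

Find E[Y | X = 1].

P(X = 1) = 7/11.
Summing Y·P(X=x,Y=y) over the conditioning event gives 3/11.
E[Y | X = 1] = (3/11) / (7/11) = 3/7.

3/7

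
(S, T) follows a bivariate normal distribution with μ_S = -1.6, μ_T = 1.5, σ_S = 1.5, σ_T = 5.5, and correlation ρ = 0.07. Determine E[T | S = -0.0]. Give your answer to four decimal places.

1.9107

E[T | S=x] = μ_T + ρ(σ_T/σ_S)(x − μ_S) for jointly normal variables.
E[T | S=-0.0] = 1.5 + (0.07)·(5.5/1.5)·(-0.0 − (-1.6)) = 1.5 + (0.25667)·(1.6) = 1.9107.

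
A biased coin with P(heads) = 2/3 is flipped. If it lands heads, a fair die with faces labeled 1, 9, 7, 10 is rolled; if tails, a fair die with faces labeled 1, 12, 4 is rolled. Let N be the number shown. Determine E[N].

E[N | heads] = (1+9+7+10)/4 = 27/4.
E[N | tails] = (1+12+4)/3 = 17/3.
E[N] = (2/3)·(27/4) + (1/3)·(17/3) = 115/18.

115/18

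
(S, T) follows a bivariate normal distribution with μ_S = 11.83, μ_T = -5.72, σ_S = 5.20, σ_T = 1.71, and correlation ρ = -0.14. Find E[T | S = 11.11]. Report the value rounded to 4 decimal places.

-5.6869

E[T | S=x] = μ_T + ρ(σ_T/σ_S)(x − μ_S) for jointly normal variables.
E[T | S=11.11] = -5.72 + (-0.14)·(1.71/5.20)·(11.11 − (11.83)) = -5.72 + (-0.046038)·(-0.72) = -5.6869.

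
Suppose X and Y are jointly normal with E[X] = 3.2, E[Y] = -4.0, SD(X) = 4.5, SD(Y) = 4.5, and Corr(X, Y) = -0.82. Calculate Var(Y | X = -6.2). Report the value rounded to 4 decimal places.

6.6339

For a bivariate normal, Var(Y | X=x) = σ_Y²(1 − ρ²).
Var(Y | X=-6.2) = (4.5)²·(1 − (-0.82)²) = 20.25·0.3276 = 6.6339.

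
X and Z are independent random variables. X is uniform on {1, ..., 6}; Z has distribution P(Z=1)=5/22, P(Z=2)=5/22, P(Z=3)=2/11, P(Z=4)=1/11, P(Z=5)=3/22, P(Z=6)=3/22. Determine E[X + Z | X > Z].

211/32

P(X > Z) = 16/33.
Summing (X+Z)·P(x,y) over outcomes with X > Z gives 211/66.
E[X + Z | X > Z] = (211/66) / (16/33) = 211/32.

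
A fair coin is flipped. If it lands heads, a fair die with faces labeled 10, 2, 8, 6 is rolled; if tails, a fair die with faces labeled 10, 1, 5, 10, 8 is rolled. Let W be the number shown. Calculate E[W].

E[W | heads] = (10+2+8+6)/4 = 13/2.
E[W | tails] = (10+1+5+10+8)/5 = 34/5.
E[W] = (1/2)·(13/2) + (1/2)·(34/5) = 133/20.

133/20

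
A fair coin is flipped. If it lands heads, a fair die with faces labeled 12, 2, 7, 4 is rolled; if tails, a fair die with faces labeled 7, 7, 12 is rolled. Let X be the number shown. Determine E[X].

179/24

E[X | heads] = (12+2+7+4)/4 = 25/4.
E[X | tails] = (7+7+12)/3 = 26/3.
E[X] = (1/2)·(25/4) + (1/2)·(26/3) = 179/24.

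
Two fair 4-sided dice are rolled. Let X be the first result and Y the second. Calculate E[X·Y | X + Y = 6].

Outcomes with X + Y = 6: (2,4), (3,3), (4,2), each with probability 1/16.
E[X·Y | X + Y = 6] = (8 + 9 + 8) / 3 = 25/3.

25/3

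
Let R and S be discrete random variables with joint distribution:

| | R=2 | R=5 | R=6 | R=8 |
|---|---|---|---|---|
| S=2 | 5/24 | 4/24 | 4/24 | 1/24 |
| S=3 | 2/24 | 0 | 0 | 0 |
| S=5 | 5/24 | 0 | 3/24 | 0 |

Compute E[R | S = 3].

2

P(S = 3) = 1/12.
Σ R·P over the event = 2·(2/24) = 1/6.
E[R | S = 3] = (1/6) / (1/12) = 2.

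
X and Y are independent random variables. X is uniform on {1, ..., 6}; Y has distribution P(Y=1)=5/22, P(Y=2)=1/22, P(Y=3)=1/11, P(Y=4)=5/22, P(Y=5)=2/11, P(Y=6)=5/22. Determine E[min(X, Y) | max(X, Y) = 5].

31/11

P(max(X, Y) = 5) = 1/4.
Summing min(X,Y)·P(x,y) over outcomes with max(X, Y) = 5 gives 31/44.
E[min(X, Y) | max(X, Y) = 5] = (31/44) / (1/4) = 31/11.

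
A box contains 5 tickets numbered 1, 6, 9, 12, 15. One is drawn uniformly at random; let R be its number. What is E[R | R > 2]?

P(R > 2) = 4/5.
Σ over the event: 6·1/5 + 9·1/5 + 12·1/5 + 15·1/5 = 42/5.
E[R | R > 2] = (42/5) / (4/5) = 21/2.

21/2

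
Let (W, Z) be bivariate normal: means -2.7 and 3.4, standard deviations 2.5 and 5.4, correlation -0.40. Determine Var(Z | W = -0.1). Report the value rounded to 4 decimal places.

For a bivariate normal, Var(Z | W=x) = σ_Z²(1 − ρ²).
Var(Z | W=-0.1) = (5.4)²·(1 − (-0.40)²) = 29.16·0.84 = 24.4944.

24.4944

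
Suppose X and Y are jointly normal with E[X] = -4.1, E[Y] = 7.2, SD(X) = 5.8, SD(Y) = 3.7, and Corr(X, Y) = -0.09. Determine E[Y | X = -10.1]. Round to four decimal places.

7.5445

E[Y | X=x] = μ_Y + ρ(σ_Y/σ_X)(x − μ_X) for jointly normal variables.
E[Y | X=-10.1] = 7.2 + (-0.09)·(3.7/5.8)·(-10.1 − (-4.1)) = 7.2 + (-0.057414)·(-6) = 7.5445.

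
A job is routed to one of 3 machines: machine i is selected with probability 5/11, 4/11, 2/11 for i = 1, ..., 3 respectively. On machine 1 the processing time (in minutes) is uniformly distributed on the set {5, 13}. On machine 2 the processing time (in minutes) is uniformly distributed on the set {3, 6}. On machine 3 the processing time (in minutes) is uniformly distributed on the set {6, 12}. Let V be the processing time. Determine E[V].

81/11

E[V | machine 1] = (5+13)/2 = 9.
E[V | machine 2] = (3+6)/2 = 9/2.
E[V | machine 3] = (6+12)/2 = 9.
By the law of total expectation,
E[V] = (5/11)·(9) + (4/11)·(9/2) + (2/11)·(9) = 81/11.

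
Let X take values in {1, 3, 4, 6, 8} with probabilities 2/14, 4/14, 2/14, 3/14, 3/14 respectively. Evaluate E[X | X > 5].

P(X > 5) = 3/7.
Σ over the event: 6·3/14 + 8·3/14 = 3.
E[X | X > 5] = (3) / (3/7) = 7.

7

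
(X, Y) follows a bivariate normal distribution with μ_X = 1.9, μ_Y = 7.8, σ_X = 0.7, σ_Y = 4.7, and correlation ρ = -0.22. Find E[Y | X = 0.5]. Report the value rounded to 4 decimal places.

E[Y | X=x] = μ_Y + ρ(σ_Y/σ_X)(x − μ_X) for jointly normal variables.
E[Y | X=0.5] = 7.8 + (-0.22)·(4.7/0.7)·(0.5 − (1.9)) = 7.8 + (-1.47714)·(-1.4) = 9.8680.

9.8680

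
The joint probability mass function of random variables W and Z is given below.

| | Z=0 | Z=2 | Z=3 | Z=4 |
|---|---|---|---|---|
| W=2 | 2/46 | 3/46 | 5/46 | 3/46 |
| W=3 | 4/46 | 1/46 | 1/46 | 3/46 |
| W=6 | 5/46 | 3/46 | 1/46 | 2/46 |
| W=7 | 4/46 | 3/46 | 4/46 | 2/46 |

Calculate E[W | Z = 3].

P(Z = 3) = 11/46.
Σ W·P over the event = 2·(5/46) + 3·(1/46) + 6·(1/46) + 7·(4/46) = 47/46.
E[W | Z = 3] = (47/46) / (11/46) = 47/11.

47/11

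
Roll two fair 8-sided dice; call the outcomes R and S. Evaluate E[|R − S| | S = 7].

11/4

Outcomes with S = 7: (1,7), (2,7), (3,7), (4,7), (5,7), (6,7), (7,7), (8,7), each with probability 1/64.
E[|R − S| | S = 7] = (6 + 5 + 4 + 3 + 2 + 1 + 0 + 1) / 8 = 11/4.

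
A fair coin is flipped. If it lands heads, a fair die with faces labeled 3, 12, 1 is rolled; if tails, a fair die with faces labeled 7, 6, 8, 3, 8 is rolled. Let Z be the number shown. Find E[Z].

88/15

E[Z | heads] = (3+12+1)/3 = 16/3.
E[Z | tails] = (7+6+8+3+8)/5 = 32/5.
By the law of total expectation,
E[Z] = (1/2)·(16/3) + (1/2)·(32/5) = 88/15.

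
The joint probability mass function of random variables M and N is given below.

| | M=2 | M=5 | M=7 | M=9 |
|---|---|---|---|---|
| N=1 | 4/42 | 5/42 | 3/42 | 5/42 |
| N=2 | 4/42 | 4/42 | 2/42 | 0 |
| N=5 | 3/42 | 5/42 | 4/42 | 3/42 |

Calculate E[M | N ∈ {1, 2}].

47/9

P(N ∈ {1, 2}) = 9/14.
Σ M·P over the event = 2·(4/42) + 2·(4/42) + 5·(5/42) + 5·(4/42) + 7·(3/42) + 7·(2/42) + 9·(5/42) = 47/14.
E[M | N ∈ {1, 2}] = (47/14) / (9/14) = 47/9.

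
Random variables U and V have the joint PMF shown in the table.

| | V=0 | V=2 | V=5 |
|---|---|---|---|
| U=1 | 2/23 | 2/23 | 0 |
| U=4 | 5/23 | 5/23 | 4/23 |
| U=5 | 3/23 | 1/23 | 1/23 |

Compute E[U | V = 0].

37/10

P(V = 0) = 10/23.
Summing U·P(U=x,V=y) over the conditioning event gives 37/23.
E[U | V = 0] = (37/23) / (10/23) = 37/10.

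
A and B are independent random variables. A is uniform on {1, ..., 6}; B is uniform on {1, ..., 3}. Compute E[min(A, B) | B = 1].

1

Outcomes with B = 1: (1,1), (2,1), (3,1), (4,1), (5,1), (6,1), each with probability 1/18.
E[min(A, B) | B = 1] = (1 + 1 + 1 + 1 + 1 + 1) / 6 = 1.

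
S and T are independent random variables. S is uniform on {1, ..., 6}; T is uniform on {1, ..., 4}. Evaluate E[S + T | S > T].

47/7

P(S > T) = 7/12.
Summing (S+T)·P(x,y) over outcomes with S > T gives 47/12.
E[S + T | S > T] = (47/12) / (7/12) = 47/7.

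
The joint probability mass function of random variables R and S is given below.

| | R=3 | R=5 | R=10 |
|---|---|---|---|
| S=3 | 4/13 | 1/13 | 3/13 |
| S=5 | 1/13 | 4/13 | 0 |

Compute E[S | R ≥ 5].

4

P(R ≥ 5) = 8/13.
Σ S·P over the event = 3·(1/13) + 5·(4/13) + 3·(3/13) = 32/13.
E[S | R ≥ 5] = (32/13) / (8/13) = 4.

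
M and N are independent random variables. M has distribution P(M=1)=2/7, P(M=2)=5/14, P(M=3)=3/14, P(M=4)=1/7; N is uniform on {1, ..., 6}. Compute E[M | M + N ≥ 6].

38/15

P(M + N ≥ 6) = 15/28.
Summing M·P(x,y) over outcomes with M + N ≥ 6 gives 19/14.
E[M | M + N ≥ 6] = (19/14) / (15/28) = 38/15.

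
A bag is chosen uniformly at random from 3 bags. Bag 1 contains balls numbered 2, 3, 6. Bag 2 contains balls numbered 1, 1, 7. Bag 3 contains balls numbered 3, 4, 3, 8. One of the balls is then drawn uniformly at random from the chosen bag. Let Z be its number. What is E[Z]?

E[Z | bag 1] = (2+3+6)/3 = 11/3.
E[Z | bag 2] = (1+1+7)/3 = 3.
E[Z | bag 3] = (3+4+3+8)/4 = 9/2.
E[Z] = (1/3)·(11/3) + (1/3)·(3) + (1/3)·(9/2) = 67/18.

67/18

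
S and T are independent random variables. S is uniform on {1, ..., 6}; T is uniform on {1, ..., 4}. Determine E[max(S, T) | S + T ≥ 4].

89/21

P(S + T ≥ 4) = 7/8.
Summing max(S,T)·P(x,y) over outcomes with S + T ≥ 4 gives 89/24.
E[max(S, T) | S + T ≥ 4] = (89/24) / (7/8) = 89/21.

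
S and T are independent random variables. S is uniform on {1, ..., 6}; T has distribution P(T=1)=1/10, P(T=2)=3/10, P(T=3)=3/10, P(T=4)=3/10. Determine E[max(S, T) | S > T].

P(S > T) = 8/15.
Summing max(S,T)·P(x,y) over outcomes with S > T gives 38/15.
E[max(S, T) | S > T] = (38/15) / (8/15) = 19/4.

19/4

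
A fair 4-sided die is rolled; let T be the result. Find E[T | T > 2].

Given T > 2, T is equally likely to be any of {3, 4}.
E[T | T > 2] = (3 + 4) / 2 = 7/2.

7/2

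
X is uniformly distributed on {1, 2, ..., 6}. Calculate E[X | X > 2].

Given X > 2, X is equally likely to be any of {3, 4, 5, 6}.
E[X | X > 2] = (3 + 4 + 5 + 6) / 4 = 9/2.

9/2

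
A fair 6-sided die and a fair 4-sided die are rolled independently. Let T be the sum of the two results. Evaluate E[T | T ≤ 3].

P(T ≤ 3) = 1/8.
Σ over the event: 2·1/24 + 3·1/12 = 1/3.
E[T | T ≤ 3] = (1/3) / (1/8) = 8/3.

8/3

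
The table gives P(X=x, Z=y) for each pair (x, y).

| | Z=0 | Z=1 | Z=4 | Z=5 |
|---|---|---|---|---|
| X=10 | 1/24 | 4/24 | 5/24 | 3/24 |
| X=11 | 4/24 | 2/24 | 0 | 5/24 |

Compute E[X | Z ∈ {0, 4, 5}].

P(Z ∈ {0, 4, 5}) = 3/4.
Σ X·P over the event = 10·(1/24) + 10·(5/24) + 10·(3/24) + 11·(4/24) + 11·(5/24) = 63/8.
E[X | Z ∈ {0, 4, 5}] = (63/8) / (3/4) = 21/2.

21/2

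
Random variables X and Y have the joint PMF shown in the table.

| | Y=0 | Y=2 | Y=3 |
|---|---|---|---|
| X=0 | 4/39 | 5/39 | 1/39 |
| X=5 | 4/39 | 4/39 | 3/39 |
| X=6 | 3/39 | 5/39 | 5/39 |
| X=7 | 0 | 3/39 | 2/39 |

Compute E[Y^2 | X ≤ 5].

P(X ≤ 5) = 7/13.
Σ Y^2·P over the event = 0·(4/39) + 4·(5/39) + 9·(1/39) + 0·(4/39) + 4·(4/39) + 9·(3/39) = 24/13.
E[Y^2 | X ≤ 5] = (24/13) / (7/13) = 24/7.

24/7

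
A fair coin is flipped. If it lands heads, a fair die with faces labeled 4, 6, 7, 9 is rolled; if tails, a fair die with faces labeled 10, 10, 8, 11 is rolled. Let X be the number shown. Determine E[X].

65/8

E[X | heads] = (4+6+7+9)/4 = 13/2.
E[X | tails] = (10+10+8+11)/4 = 39/4.
By the law of total expectation,
E[X] = (1/2)·(13/2) + (1/2)·(39/4) = 65/8.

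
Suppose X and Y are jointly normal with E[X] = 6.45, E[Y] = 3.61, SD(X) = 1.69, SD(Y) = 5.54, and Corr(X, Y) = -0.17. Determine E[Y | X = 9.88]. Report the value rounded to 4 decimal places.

1.6985

The regression of Y on X has slope ρ·σ_Y/σ_X and passes through (μ_X, μ_Y).
E[Y | X=9.88] = 3.61 + (-0.17)·(5.54/1.69)·(9.88 − (6.45)) = 3.61 + (-0.55728)·(3.43) = 1.6985.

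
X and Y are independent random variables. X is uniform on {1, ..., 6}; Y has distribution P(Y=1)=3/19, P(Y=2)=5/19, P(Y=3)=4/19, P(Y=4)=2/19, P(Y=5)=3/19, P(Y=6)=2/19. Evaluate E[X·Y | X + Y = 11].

P(X + Y = 11) = 5/114.
Summing XY·P(x,y) over outcomes with X + Y = 11 gives 25/19.
E[X·Y | X + Y = 11] = (25/19) / (5/114) = 30.

30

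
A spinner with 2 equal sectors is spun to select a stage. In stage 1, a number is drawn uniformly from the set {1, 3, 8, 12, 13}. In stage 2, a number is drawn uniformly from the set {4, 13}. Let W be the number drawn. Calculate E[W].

E[W | stage 1] = (1+3+8+12+13)/5 = 37/5.
E[W | stage 2] = (4+13)/2 = 17/2.
E[W] = (1/2)·(37/5) + (1/2)·(17/2) = 159/20.

159/20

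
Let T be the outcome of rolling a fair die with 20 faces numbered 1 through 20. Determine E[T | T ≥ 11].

31/2

Given T ≥ 11, T is equally likely to be any of {11, 12, 13, 14, 15, 16, 17, 18, 19, 20}.
E[T | T ≥ 11] = (11 + 12 + 13 + 14 + 15 + 16 + 17 + 18 + 19 + 20) / 10 = 31/2.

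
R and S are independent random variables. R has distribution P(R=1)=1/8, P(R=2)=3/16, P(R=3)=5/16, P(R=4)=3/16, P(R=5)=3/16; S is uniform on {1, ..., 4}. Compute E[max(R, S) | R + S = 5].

P(R + S = 5) = 13/64.
Summing max(R,S)·P(x,y) over outcomes with R + S = 5 gives 11/16.
E[max(R, S) | R + S = 5] = (11/16) / (13/64) = 44/13.

44/13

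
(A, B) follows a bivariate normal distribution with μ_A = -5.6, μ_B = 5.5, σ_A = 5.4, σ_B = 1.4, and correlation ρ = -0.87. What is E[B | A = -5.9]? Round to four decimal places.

5.5677

The regression of B on A has slope ρ·σ_B/σ_A and passes through (μ_A, μ_B).
E[B | A=-5.9] = 5.5 + (-0.87)·(1.4/5.4)·(-5.9 − (-5.6)) = 5.5 + (-0.22556)·(-0.3) = 5.5677.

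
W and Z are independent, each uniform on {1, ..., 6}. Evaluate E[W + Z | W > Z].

P(W > Z) = 5/12.
Summing (W+Z)·P(x,y) over outcomes with W > Z gives 35/12.
E[W + Z | W > Z] = (35/12) / (5/12) = 7.

7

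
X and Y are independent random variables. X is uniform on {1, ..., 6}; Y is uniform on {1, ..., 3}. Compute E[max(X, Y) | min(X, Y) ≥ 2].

Outcomes with min(X, Y) ≥ 2: (2,2), (2,3), (3,2), (3,3), (4,2), (4,3), (5,2), (5,3), (6,2), (6,3), each with probability 1/18.
E[max(X, Y) | min(X, Y) ≥ 2] = (2 + 3 + 3 + 3 + 4 + 4 + 5 + 5 + 6 + 6) / 10 = 41/10.

41/10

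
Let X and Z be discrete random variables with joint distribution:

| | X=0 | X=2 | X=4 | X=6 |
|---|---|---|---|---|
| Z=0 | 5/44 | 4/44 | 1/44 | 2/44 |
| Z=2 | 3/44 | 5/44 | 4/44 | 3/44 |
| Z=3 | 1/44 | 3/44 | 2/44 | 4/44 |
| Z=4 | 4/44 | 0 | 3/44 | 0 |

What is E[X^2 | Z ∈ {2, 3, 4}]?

P(Z ∈ {2, 3, 4}) = 8/11.
Summing X^2·P(X=x,Z=y) over the conditioning event gives 107/11.
E[X^2 | Z ∈ {2, 3, 4}] = (107/11) / (8/11) = 107/8.

107/8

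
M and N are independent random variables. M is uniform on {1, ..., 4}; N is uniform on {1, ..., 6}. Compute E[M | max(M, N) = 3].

Outcomes with max(M, N) = 3: (1,3), (2,3), (3,1), (3,2), (3,3), each with probability 1/24.
E[M | max(M, N) = 3] = (1 + 2 + 3 + 3 + 3) / 5 = 12/5.

12/5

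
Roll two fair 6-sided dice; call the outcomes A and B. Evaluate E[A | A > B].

14/3

P(A > B) = 5/12.
Summing A·P(x,y) over outcomes with A > B gives 35/18.
E[A | A > B] = (35/18) / (5/12) = 14/3.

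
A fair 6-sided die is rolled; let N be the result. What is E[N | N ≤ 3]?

Given N ≤ 3, N is equally likely to be any of {1, 2, 3}.
E[N | N ≤ 3] = (1 + 2 + 3) / 3 = 2.

2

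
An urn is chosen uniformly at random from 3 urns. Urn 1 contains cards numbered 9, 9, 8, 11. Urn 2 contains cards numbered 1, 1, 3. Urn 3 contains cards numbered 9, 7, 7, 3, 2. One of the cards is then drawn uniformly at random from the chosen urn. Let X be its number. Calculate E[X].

E[X | urn 1] = (9+9+8+11)/4 = 37/4.
E[X | urn 2] = (1+1+3)/3 = 5/3.
E[X | urn 3] = (9+7+7+3+2)/5 = 28/5.
E[X] = (1/3)·(37/4) + (1/3)·(5/3) + (1/3)·(28/5) = 991/180.

991/180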